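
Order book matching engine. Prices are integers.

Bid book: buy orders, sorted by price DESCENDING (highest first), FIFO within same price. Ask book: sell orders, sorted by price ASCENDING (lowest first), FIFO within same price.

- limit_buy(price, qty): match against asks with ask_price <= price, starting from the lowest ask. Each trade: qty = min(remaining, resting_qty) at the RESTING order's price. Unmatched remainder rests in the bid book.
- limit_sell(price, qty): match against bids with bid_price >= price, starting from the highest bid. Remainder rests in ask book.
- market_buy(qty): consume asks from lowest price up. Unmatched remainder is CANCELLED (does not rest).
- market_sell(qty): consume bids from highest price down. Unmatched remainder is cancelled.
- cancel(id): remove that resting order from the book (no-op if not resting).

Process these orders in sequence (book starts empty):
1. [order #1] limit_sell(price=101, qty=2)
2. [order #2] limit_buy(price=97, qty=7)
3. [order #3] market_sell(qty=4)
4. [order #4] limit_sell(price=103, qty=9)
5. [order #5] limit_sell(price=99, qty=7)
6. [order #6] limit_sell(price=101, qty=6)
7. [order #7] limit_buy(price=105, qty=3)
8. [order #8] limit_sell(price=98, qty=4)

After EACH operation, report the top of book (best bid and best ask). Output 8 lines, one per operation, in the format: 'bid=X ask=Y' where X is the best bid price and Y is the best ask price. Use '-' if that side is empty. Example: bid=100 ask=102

Answer: bid=- ask=101
bid=97 ask=101
bid=97 ask=101
bid=97 ask=101
bid=97 ask=99
bid=97 ask=99
bid=97 ask=99
bid=97 ask=98

Derivation:
After op 1 [order #1] limit_sell(price=101, qty=2): fills=none; bids=[-] asks=[#1:2@101]
After op 2 [order #2] limit_buy(price=97, qty=7): fills=none; bids=[#2:7@97] asks=[#1:2@101]
After op 3 [order #3] market_sell(qty=4): fills=#2x#3:4@97; bids=[#2:3@97] asks=[#1:2@101]
After op 4 [order #4] limit_sell(price=103, qty=9): fills=none; bids=[#2:3@97] asks=[#1:2@101 #4:9@103]
After op 5 [order #5] limit_sell(price=99, qty=7): fills=none; bids=[#2:3@97] asks=[#5:7@99 #1:2@101 #4:9@103]
After op 6 [order #6] limit_sell(price=101, qty=6): fills=none; bids=[#2:3@97] asks=[#5:7@99 #1:2@101 #6:6@101 #4:9@103]
After op 7 [order #7] limit_buy(price=105, qty=3): fills=#7x#5:3@99; bids=[#2:3@97] asks=[#5:4@99 #1:2@101 #6:6@101 #4:9@103]
After op 8 [order #8] limit_sell(price=98, qty=4): fills=none; bids=[#2:3@97] asks=[#8:4@98 #5:4@99 #1:2@101 #6:6@101 #4:9@103]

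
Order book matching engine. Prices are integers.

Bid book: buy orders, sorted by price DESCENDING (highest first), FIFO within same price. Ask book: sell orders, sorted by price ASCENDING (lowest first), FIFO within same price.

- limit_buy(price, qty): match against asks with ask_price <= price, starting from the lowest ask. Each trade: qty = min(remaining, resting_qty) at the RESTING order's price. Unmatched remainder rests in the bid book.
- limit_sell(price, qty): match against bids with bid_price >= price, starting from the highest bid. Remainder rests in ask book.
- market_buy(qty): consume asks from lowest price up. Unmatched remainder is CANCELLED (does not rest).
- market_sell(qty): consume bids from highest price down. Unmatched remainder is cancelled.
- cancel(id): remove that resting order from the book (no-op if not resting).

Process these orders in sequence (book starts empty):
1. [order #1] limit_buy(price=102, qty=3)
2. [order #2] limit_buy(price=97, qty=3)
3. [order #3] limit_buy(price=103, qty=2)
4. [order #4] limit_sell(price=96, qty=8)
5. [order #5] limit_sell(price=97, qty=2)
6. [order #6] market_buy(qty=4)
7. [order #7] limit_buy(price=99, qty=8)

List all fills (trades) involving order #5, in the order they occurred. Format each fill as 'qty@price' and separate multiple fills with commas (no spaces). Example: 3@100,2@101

After op 1 [order #1] limit_buy(price=102, qty=3): fills=none; bids=[#1:3@102] asks=[-]
After op 2 [order #2] limit_buy(price=97, qty=3): fills=none; bids=[#1:3@102 #2:3@97] asks=[-]
After op 3 [order #3] limit_buy(price=103, qty=2): fills=none; bids=[#3:2@103 #1:3@102 #2:3@97] asks=[-]
After op 4 [order #4] limit_sell(price=96, qty=8): fills=#3x#4:2@103 #1x#4:3@102 #2x#4:3@97; bids=[-] asks=[-]
After op 5 [order #5] limit_sell(price=97, qty=2): fills=none; bids=[-] asks=[#5:2@97]
After op 6 [order #6] market_buy(qty=4): fills=#6x#5:2@97; bids=[-] asks=[-]
After op 7 [order #7] limit_buy(price=99, qty=8): fills=none; bids=[#7:8@99] asks=[-]

Answer: 2@97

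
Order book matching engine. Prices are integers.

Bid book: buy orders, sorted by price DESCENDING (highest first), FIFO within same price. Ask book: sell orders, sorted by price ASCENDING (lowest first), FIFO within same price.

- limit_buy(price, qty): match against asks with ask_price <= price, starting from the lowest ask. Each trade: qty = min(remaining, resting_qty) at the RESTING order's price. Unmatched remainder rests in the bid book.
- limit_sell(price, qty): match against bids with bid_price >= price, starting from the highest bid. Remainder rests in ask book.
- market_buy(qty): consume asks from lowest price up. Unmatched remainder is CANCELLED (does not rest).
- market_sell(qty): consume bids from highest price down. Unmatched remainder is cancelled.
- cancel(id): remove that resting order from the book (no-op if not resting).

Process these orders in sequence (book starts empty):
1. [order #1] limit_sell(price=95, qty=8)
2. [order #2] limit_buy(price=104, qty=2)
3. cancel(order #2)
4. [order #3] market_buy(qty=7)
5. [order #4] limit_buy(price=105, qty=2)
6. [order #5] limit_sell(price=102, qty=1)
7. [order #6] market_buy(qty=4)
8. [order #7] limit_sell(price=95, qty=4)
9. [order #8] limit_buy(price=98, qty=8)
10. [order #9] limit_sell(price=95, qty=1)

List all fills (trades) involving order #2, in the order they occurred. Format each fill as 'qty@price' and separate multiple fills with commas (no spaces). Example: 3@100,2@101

After op 1 [order #1] limit_sell(price=95, qty=8): fills=none; bids=[-] asks=[#1:8@95]
After op 2 [order #2] limit_buy(price=104, qty=2): fills=#2x#1:2@95; bids=[-] asks=[#1:6@95]
After op 3 cancel(order #2): fills=none; bids=[-] asks=[#1:6@95]
After op 4 [order #3] market_buy(qty=7): fills=#3x#1:6@95; bids=[-] asks=[-]
After op 5 [order #4] limit_buy(price=105, qty=2): fills=none; bids=[#4:2@105] asks=[-]
After op 6 [order #5] limit_sell(price=102, qty=1): fills=#4x#5:1@105; bids=[#4:1@105] asks=[-]
After op 7 [order #6] market_buy(qty=4): fills=none; bids=[#4:1@105] asks=[-]
After op 8 [order #7] limit_sell(price=95, qty=4): fills=#4x#7:1@105; bids=[-] asks=[#7:3@95]
After op 9 [order #8] limit_buy(price=98, qty=8): fills=#8x#7:3@95; bids=[#8:5@98] asks=[-]
After op 10 [order #9] limit_sell(price=95, qty=1): fills=#8x#9:1@98; bids=[#8:4@98] asks=[-]

Answer: 2@95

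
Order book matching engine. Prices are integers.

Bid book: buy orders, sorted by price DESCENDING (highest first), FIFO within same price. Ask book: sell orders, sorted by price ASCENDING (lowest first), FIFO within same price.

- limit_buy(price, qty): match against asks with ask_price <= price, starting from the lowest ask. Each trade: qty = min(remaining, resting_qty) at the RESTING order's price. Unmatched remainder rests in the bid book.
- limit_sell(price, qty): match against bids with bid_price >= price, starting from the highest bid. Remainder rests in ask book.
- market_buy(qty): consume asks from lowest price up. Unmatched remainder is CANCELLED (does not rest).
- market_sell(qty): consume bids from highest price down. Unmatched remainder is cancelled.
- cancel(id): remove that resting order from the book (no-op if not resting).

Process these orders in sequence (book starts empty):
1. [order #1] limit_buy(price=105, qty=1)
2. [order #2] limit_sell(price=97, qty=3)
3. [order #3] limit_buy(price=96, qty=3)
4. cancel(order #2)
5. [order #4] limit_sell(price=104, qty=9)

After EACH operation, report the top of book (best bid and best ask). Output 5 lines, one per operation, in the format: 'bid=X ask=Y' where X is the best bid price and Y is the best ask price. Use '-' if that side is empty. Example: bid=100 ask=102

Answer: bid=105 ask=-
bid=- ask=97
bid=96 ask=97
bid=96 ask=-
bid=96 ask=104

Derivation:
After op 1 [order #1] limit_buy(price=105, qty=1): fills=none; bids=[#1:1@105] asks=[-]
After op 2 [order #2] limit_sell(price=97, qty=3): fills=#1x#2:1@105; bids=[-] asks=[#2:2@97]
After op 3 [order #3] limit_buy(price=96, qty=3): fills=none; bids=[#3:3@96] asks=[#2:2@97]
After op 4 cancel(order #2): fills=none; bids=[#3:3@96] asks=[-]
After op 5 [order #4] limit_sell(price=104, qty=9): fills=none; bids=[#3:3@96] asks=[#4:9@104]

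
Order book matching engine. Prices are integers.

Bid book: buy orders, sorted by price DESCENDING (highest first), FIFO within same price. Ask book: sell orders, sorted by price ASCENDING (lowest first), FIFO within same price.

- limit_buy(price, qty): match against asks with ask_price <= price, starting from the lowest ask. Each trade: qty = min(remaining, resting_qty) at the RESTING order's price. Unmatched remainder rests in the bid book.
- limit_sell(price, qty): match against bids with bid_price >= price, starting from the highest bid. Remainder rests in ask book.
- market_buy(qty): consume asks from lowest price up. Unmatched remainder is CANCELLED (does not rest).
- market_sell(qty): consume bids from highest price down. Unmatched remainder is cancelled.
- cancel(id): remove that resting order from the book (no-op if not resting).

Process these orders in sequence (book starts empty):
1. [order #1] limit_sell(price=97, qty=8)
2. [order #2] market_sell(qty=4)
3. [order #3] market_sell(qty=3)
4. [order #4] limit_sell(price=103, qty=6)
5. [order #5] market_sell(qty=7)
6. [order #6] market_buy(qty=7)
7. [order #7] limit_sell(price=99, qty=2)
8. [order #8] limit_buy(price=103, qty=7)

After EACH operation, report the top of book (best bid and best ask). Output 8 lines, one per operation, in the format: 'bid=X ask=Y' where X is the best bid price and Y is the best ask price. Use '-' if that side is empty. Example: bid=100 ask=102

After op 1 [order #1] limit_sell(price=97, qty=8): fills=none; bids=[-] asks=[#1:8@97]
After op 2 [order #2] market_sell(qty=4): fills=none; bids=[-] asks=[#1:8@97]
After op 3 [order #3] market_sell(qty=3): fills=none; bids=[-] asks=[#1:8@97]
After op 4 [order #4] limit_sell(price=103, qty=6): fills=none; bids=[-] asks=[#1:8@97 #4:6@103]
After op 5 [order #5] market_sell(qty=7): fills=none; bids=[-] asks=[#1:8@97 #4:6@103]
After op 6 [order #6] market_buy(qty=7): fills=#6x#1:7@97; bids=[-] asks=[#1:1@97 #4:6@103]
After op 7 [order #7] limit_sell(price=99, qty=2): fills=none; bids=[-] asks=[#1:1@97 #7:2@99 #4:6@103]
After op 8 [order #8] limit_buy(price=103, qty=7): fills=#8x#1:1@97 #8x#7:2@99 #8x#4:4@103; bids=[-] asks=[#4:2@103]

Answer: bid=- ask=97
bid=- ask=97
bid=- ask=97
bid=- ask=97
bid=- ask=97
bid=- ask=97
bid=- ask=97
bid=- ask=103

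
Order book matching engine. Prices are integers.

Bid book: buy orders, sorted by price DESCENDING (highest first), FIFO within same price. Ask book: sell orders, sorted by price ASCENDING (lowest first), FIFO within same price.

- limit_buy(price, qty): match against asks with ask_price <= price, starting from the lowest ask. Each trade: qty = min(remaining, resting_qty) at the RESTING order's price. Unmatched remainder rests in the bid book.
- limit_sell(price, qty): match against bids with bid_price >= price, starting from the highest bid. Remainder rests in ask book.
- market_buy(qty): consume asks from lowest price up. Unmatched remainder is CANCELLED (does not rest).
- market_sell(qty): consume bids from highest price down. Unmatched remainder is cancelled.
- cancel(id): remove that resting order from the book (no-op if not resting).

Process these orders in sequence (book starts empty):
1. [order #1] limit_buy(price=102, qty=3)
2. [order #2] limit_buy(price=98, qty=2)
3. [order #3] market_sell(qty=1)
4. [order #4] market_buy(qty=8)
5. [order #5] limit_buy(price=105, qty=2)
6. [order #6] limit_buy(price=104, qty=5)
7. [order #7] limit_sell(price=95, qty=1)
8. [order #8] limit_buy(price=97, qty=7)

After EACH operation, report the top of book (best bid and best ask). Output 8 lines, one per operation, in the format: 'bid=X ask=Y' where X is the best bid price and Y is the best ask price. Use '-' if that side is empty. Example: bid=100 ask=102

Answer: bid=102 ask=-
bid=102 ask=-
bid=102 ask=-
bid=102 ask=-
bid=105 ask=-
bid=105 ask=-
bid=105 ask=-
bid=105 ask=-

Derivation:
After op 1 [order #1] limit_buy(price=102, qty=3): fills=none; bids=[#1:3@102] asks=[-]
After op 2 [order #2] limit_buy(price=98, qty=2): fills=none; bids=[#1:3@102 #2:2@98] asks=[-]
After op 3 [order #3] market_sell(qty=1): fills=#1x#3:1@102; bids=[#1:2@102 #2:2@98] asks=[-]
After op 4 [order #4] market_buy(qty=8): fills=none; bids=[#1:2@102 #2:2@98] asks=[-]
After op 5 [order #5] limit_buy(price=105, qty=2): fills=none; bids=[#5:2@105 #1:2@102 #2:2@98] asks=[-]
After op 6 [order #6] limit_buy(price=104, qty=5): fills=none; bids=[#5:2@105 #6:5@104 #1:2@102 #2:2@98] asks=[-]
After op 7 [order #7] limit_sell(price=95, qty=1): fills=#5x#7:1@105; bids=[#5:1@105 #6:5@104 #1:2@102 #2:2@98] asks=[-]
After op 8 [order #8] limit_buy(price=97, qty=7): fills=none; bids=[#5:1@105 #6:5@104 #1:2@102 #2:2@98 #8:7@97] asks=[-]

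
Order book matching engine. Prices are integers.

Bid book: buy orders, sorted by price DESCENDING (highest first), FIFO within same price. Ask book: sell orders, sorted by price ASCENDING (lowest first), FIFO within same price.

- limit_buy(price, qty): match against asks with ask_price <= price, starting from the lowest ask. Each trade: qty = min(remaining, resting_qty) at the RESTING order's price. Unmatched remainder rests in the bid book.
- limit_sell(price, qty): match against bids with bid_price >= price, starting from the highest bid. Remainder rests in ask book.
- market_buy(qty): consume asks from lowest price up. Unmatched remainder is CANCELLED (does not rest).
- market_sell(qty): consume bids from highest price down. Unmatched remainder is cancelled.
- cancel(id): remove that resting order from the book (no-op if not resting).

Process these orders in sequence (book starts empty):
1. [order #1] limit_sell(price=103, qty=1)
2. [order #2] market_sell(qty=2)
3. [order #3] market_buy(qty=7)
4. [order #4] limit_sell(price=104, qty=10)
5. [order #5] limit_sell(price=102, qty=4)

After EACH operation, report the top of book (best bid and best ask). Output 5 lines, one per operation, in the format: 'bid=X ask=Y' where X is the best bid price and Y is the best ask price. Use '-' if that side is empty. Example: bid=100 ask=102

Answer: bid=- ask=103
bid=- ask=103
bid=- ask=-
bid=- ask=104
bid=- ask=102

Derivation:
After op 1 [order #1] limit_sell(price=103, qty=1): fills=none; bids=[-] asks=[#1:1@103]
After op 2 [order #2] market_sell(qty=2): fills=none; bids=[-] asks=[#1:1@103]
After op 3 [order #3] market_buy(qty=7): fills=#3x#1:1@103; bids=[-] asks=[-]
After op 4 [order #4] limit_sell(price=104, qty=10): fills=none; bids=[-] asks=[#4:10@104]
After op 5 [order #5] limit_sell(price=102, qty=4): fills=none; bids=[-] asks=[#5:4@102 #4:10@104]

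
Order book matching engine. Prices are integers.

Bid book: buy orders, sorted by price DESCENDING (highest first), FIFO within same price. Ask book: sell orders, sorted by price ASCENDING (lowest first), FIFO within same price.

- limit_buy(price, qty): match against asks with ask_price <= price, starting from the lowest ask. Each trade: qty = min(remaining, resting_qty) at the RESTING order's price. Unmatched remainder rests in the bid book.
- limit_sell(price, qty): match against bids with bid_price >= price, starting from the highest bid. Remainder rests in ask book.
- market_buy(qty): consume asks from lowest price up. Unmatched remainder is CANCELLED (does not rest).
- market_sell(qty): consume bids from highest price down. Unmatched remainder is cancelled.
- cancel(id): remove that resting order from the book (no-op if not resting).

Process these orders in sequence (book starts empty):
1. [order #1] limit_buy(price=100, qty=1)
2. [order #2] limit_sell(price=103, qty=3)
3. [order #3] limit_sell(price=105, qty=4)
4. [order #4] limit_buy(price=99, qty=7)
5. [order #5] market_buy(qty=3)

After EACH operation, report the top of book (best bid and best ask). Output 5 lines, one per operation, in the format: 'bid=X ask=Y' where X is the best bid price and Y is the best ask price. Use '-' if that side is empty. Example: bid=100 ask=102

Answer: bid=100 ask=-
bid=100 ask=103
bid=100 ask=103
bid=100 ask=103
bid=100 ask=105

Derivation:
After op 1 [order #1] limit_buy(price=100, qty=1): fills=none; bids=[#1:1@100] asks=[-]
After op 2 [order #2] limit_sell(price=103, qty=3): fills=none; bids=[#1:1@100] asks=[#2:3@103]
After op 3 [order #3] limit_sell(price=105, qty=4): fills=none; bids=[#1:1@100] asks=[#2:3@103 #3:4@105]
After op 4 [order #4] limit_buy(price=99, qty=7): fills=none; bids=[#1:1@100 #4:7@99] asks=[#2:3@103 #3:4@105]
After op 5 [order #5] market_buy(qty=3): fills=#5x#2:3@103; bids=[#1:1@100 #4:7@99] asks=[#3:4@105]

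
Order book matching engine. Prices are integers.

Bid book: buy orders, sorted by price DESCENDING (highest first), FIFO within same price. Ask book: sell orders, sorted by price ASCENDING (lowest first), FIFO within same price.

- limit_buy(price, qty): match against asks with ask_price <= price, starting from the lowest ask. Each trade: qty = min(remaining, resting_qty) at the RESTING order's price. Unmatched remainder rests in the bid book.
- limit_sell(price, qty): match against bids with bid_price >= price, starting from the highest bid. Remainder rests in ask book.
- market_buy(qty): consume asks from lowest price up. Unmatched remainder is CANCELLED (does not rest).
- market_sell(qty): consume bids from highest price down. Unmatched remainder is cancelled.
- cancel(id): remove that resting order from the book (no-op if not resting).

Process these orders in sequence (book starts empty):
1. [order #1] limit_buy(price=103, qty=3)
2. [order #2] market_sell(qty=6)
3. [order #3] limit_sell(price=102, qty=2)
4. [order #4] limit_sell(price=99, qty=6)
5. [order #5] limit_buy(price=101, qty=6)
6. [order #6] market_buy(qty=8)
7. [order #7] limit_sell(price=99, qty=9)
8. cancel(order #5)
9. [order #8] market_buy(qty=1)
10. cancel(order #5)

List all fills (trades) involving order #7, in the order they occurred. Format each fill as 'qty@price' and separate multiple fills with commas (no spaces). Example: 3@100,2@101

After op 1 [order #1] limit_buy(price=103, qty=3): fills=none; bids=[#1:3@103] asks=[-]
After op 2 [order #2] market_sell(qty=6): fills=#1x#2:3@103; bids=[-] asks=[-]
After op 3 [order #3] limit_sell(price=102, qty=2): fills=none; bids=[-] asks=[#3:2@102]
After op 4 [order #4] limit_sell(price=99, qty=6): fills=none; bids=[-] asks=[#4:6@99 #3:2@102]
After op 5 [order #5] limit_buy(price=101, qty=6): fills=#5x#4:6@99; bids=[-] asks=[#3:2@102]
After op 6 [order #6] market_buy(qty=8): fills=#6x#3:2@102; bids=[-] asks=[-]
After op 7 [order #7] limit_sell(price=99, qty=9): fills=none; bids=[-] asks=[#7:9@99]
After op 8 cancel(order #5): fills=none; bids=[-] asks=[#7:9@99]
After op 9 [order #8] market_buy(qty=1): fills=#8x#7:1@99; bids=[-] asks=[#7:8@99]
After op 10 cancel(order #5): fills=none; bids=[-] asks=[#7:8@99]

Answer: 1@99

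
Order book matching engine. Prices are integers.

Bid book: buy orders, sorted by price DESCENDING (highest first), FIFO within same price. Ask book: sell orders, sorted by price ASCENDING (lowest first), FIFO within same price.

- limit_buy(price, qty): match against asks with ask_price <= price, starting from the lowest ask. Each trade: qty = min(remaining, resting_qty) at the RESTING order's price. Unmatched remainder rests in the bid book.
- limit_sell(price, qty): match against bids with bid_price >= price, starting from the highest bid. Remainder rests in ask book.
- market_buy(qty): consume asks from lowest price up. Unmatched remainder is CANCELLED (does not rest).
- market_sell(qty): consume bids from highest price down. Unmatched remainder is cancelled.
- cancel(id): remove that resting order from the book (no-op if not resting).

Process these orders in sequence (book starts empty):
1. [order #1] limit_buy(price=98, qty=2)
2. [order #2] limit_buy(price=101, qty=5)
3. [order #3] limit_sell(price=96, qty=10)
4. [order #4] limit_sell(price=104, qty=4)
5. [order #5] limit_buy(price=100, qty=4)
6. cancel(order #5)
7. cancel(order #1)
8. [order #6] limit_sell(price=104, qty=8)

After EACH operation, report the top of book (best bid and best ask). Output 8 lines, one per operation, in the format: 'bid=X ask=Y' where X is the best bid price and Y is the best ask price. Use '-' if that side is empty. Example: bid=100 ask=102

After op 1 [order #1] limit_buy(price=98, qty=2): fills=none; bids=[#1:2@98] asks=[-]
After op 2 [order #2] limit_buy(price=101, qty=5): fills=none; bids=[#2:5@101 #1:2@98] asks=[-]
After op 3 [order #3] limit_sell(price=96, qty=10): fills=#2x#3:5@101 #1x#3:2@98; bids=[-] asks=[#3:3@96]
After op 4 [order #4] limit_sell(price=104, qty=4): fills=none; bids=[-] asks=[#3:3@96 #4:4@104]
After op 5 [order #5] limit_buy(price=100, qty=4): fills=#5x#3:3@96; bids=[#5:1@100] asks=[#4:4@104]
After op 6 cancel(order #5): fills=none; bids=[-] asks=[#4:4@104]
After op 7 cancel(order #1): fills=none; bids=[-] asks=[#4:4@104]
After op 8 [order #6] limit_sell(price=104, qty=8): fills=none; bids=[-] asks=[#4:4@104 #6:8@104]

Answer: bid=98 ask=-
bid=101 ask=-
bid=- ask=96
bid=- ask=96
bid=100 ask=104
bid=- ask=104
bid=- ask=104
bid=- ask=104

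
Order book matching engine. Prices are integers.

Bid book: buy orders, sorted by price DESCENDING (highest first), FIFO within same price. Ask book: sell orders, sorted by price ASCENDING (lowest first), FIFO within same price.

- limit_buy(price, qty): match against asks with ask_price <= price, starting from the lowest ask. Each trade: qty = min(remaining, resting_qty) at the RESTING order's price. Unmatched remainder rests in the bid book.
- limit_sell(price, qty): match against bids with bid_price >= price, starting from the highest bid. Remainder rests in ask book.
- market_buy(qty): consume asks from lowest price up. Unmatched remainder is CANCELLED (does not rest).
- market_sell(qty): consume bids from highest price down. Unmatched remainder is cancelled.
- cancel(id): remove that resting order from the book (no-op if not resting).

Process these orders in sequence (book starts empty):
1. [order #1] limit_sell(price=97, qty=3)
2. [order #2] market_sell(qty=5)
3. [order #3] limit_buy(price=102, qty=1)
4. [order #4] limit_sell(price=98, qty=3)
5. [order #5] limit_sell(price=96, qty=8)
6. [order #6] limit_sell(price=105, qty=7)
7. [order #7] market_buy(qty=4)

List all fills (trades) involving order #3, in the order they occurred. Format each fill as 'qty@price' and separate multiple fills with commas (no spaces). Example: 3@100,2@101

After op 1 [order #1] limit_sell(price=97, qty=3): fills=none; bids=[-] asks=[#1:3@97]
After op 2 [order #2] market_sell(qty=5): fills=none; bids=[-] asks=[#1:3@97]
After op 3 [order #3] limit_buy(price=102, qty=1): fills=#3x#1:1@97; bids=[-] asks=[#1:2@97]
After op 4 [order #4] limit_sell(price=98, qty=3): fills=none; bids=[-] asks=[#1:2@97 #4:3@98]
After op 5 [order #5] limit_sell(price=96, qty=8): fills=none; bids=[-] asks=[#5:8@96 #1:2@97 #4:3@98]
After op 6 [order #6] limit_sell(price=105, qty=7): fills=none; bids=[-] asks=[#5:8@96 #1:2@97 #4:3@98 #6:7@105]
After op 7 [order #7] market_buy(qty=4): fills=#7x#5:4@96; bids=[-] asks=[#5:4@96 #1:2@97 #4:3@98 #6:7@105]

Answer: 1@97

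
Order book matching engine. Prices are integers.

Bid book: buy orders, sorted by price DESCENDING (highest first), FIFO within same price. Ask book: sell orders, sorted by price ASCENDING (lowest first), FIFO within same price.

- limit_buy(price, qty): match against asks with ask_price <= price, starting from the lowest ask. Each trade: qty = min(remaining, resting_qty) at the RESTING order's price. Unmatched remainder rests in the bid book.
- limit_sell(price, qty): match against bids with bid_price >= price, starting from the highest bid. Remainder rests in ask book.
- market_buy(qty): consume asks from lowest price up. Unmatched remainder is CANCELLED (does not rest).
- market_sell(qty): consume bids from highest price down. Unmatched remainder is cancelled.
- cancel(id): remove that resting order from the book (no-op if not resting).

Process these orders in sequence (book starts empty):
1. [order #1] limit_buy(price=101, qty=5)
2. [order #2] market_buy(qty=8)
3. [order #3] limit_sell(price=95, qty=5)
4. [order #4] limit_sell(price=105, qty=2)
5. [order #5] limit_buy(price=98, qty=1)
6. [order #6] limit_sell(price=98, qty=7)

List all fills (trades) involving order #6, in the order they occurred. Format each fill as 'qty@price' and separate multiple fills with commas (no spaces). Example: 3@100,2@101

Answer: 1@98

Derivation:
After op 1 [order #1] limit_buy(price=101, qty=5): fills=none; bids=[#1:5@101] asks=[-]
After op 2 [order #2] market_buy(qty=8): fills=none; bids=[#1:5@101] asks=[-]
After op 3 [order #3] limit_sell(price=95, qty=5): fills=#1x#3:5@101; bids=[-] asks=[-]
After op 4 [order #4] limit_sell(price=105, qty=2): fills=none; bids=[-] asks=[#4:2@105]
After op 5 [order #5] limit_buy(price=98, qty=1): fills=none; bids=[#5:1@98] asks=[#4:2@105]
After op 6 [order #6] limit_sell(price=98, qty=7): fills=#5x#6:1@98; bids=[-] asks=[#6:6@98 #4:2@105]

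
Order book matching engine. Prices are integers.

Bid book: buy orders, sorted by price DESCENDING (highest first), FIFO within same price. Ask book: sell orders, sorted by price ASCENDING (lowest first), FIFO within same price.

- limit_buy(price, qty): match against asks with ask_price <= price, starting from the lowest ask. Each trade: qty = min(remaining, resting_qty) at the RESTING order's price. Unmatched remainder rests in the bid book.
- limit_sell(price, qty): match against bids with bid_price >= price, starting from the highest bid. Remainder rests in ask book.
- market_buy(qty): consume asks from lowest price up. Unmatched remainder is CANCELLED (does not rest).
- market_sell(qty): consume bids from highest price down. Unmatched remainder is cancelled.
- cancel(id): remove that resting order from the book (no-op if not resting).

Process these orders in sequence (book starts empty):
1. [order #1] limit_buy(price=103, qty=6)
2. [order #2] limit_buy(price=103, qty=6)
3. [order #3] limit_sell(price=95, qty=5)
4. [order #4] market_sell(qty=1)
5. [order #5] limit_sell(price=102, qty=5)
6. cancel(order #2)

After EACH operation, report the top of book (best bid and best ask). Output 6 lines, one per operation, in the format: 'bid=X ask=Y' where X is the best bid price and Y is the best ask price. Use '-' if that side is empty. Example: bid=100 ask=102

After op 1 [order #1] limit_buy(price=103, qty=6): fills=none; bids=[#1:6@103] asks=[-]
After op 2 [order #2] limit_buy(price=103, qty=6): fills=none; bids=[#1:6@103 #2:6@103] asks=[-]
After op 3 [order #3] limit_sell(price=95, qty=5): fills=#1x#3:5@103; bids=[#1:1@103 #2:6@103] asks=[-]
After op 4 [order #4] market_sell(qty=1): fills=#1x#4:1@103; bids=[#2:6@103] asks=[-]
After op 5 [order #5] limit_sell(price=102, qty=5): fills=#2x#5:5@103; bids=[#2:1@103] asks=[-]
After op 6 cancel(order #2): fills=none; bids=[-] asks=[-]

Answer: bid=103 ask=-
bid=103 ask=-
bid=103 ask=-
bid=103 ask=-
bid=103 ask=-
bid=- ask=-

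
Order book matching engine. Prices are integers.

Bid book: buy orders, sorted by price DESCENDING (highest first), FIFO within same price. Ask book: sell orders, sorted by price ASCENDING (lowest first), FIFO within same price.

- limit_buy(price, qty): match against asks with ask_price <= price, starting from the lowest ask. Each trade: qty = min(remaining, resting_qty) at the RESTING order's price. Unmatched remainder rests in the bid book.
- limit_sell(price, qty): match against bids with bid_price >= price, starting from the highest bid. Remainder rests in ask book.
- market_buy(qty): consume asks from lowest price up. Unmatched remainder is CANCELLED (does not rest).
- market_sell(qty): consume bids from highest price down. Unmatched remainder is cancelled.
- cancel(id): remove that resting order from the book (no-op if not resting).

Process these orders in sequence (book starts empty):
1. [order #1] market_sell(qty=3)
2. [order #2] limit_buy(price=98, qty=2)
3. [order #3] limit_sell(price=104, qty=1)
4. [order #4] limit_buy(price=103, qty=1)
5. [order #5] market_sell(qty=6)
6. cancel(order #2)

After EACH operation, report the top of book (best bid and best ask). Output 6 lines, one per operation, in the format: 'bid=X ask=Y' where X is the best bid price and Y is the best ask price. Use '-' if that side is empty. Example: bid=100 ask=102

Answer: bid=- ask=-
bid=98 ask=-
bid=98 ask=104
bid=103 ask=104
bid=- ask=104
bid=- ask=104

Derivation:
After op 1 [order #1] market_sell(qty=3): fills=none; bids=[-] asks=[-]
After op 2 [order #2] limit_buy(price=98, qty=2): fills=none; bids=[#2:2@98] asks=[-]
After op 3 [order #3] limit_sell(price=104, qty=1): fills=none; bids=[#2:2@98] asks=[#3:1@104]
After op 4 [order #4] limit_buy(price=103, qty=1): fills=none; bids=[#4:1@103 #2:2@98] asks=[#3:1@104]
After op 5 [order #5] market_sell(qty=6): fills=#4x#5:1@103 #2x#5:2@98; bids=[-] asks=[#3:1@104]
After op 6 cancel(order #2): fills=none; bids=[-] asks=[#3:1@104]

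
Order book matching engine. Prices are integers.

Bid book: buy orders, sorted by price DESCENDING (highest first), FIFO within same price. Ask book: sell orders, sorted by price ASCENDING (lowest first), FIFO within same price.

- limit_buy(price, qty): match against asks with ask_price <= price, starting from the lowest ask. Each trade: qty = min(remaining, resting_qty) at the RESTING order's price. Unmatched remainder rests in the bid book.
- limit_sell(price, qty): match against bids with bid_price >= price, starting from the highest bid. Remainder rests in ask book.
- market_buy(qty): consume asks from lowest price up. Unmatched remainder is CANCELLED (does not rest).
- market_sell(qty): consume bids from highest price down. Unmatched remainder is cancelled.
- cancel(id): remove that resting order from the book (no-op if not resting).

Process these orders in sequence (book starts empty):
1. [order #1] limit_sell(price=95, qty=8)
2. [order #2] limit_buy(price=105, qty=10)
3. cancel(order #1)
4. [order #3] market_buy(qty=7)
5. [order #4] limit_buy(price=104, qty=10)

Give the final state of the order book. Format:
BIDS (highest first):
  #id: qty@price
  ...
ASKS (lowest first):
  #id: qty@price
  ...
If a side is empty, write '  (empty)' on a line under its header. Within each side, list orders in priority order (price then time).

Answer: BIDS (highest first):
  #2: 2@105
  #4: 10@104
ASKS (lowest first):
  (empty)

Derivation:
After op 1 [order #1] limit_sell(price=95, qty=8): fills=none; bids=[-] asks=[#1:8@95]
After op 2 [order #2] limit_buy(price=105, qty=10): fills=#2x#1:8@95; bids=[#2:2@105] asks=[-]
After op 3 cancel(order #1): fills=none; bids=[#2:2@105] asks=[-]
After op 4 [order #3] market_buy(qty=7): fills=none; bids=[#2:2@105] asks=[-]
After op 5 [order #4] limit_buy(price=104, qty=10): fills=none; bids=[#2:2@105 #4:10@104] asks=[-]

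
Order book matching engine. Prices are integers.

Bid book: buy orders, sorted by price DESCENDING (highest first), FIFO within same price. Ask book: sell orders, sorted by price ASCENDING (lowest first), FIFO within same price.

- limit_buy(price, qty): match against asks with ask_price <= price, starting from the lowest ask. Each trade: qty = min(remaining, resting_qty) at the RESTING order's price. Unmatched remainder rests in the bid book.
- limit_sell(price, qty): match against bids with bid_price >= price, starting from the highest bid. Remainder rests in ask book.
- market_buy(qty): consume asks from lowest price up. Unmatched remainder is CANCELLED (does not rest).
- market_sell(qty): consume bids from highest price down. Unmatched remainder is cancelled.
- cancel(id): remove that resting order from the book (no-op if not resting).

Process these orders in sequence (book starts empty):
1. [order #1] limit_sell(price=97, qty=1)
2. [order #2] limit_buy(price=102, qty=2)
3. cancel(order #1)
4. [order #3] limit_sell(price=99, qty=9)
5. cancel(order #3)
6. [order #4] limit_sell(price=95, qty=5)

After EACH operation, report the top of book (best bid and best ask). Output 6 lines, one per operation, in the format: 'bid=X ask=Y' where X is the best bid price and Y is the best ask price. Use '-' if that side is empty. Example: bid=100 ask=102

After op 1 [order #1] limit_sell(price=97, qty=1): fills=none; bids=[-] asks=[#1:1@97]
After op 2 [order #2] limit_buy(price=102, qty=2): fills=#2x#1:1@97; bids=[#2:1@102] asks=[-]
After op 3 cancel(order #1): fills=none; bids=[#2:1@102] asks=[-]
After op 4 [order #3] limit_sell(price=99, qty=9): fills=#2x#3:1@102; bids=[-] asks=[#3:8@99]
After op 5 cancel(order #3): fills=none; bids=[-] asks=[-]
After op 6 [order #4] limit_sell(price=95, qty=5): fills=none; bids=[-] asks=[#4:5@95]

Answer: bid=- ask=97
bid=102 ask=-
bid=102 ask=-
bid=- ask=99
bid=- ask=-
bid=- ask=95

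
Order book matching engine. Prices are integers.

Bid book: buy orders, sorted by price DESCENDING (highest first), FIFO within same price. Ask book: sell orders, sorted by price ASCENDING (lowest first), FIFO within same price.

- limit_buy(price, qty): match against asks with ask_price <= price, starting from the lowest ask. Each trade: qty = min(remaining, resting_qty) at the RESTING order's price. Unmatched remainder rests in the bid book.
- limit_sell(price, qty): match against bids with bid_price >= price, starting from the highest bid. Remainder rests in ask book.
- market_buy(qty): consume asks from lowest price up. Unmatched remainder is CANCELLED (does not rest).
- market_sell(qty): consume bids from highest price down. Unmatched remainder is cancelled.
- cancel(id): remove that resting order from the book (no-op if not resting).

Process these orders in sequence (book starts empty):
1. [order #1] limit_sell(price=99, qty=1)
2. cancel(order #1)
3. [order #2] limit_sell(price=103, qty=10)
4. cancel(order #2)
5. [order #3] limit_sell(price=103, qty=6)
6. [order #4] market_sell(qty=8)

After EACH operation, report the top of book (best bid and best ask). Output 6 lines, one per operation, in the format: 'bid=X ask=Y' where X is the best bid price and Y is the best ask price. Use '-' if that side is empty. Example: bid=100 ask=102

After op 1 [order #1] limit_sell(price=99, qty=1): fills=none; bids=[-] asks=[#1:1@99]
After op 2 cancel(order #1): fills=none; bids=[-] asks=[-]
After op 3 [order #2] limit_sell(price=103, qty=10): fills=none; bids=[-] asks=[#2:10@103]
After op 4 cancel(order #2): fills=none; bids=[-] asks=[-]
After op 5 [order #3] limit_sell(price=103, qty=6): fills=none; bids=[-] asks=[#3:6@103]
After op 6 [order #4] market_sell(qty=8): fills=none; bids=[-] asks=[#3:6@103]

Answer: bid=- ask=99
bid=- ask=-
bid=- ask=103
bid=- ask=-
bid=- ask=103
bid=- ask=103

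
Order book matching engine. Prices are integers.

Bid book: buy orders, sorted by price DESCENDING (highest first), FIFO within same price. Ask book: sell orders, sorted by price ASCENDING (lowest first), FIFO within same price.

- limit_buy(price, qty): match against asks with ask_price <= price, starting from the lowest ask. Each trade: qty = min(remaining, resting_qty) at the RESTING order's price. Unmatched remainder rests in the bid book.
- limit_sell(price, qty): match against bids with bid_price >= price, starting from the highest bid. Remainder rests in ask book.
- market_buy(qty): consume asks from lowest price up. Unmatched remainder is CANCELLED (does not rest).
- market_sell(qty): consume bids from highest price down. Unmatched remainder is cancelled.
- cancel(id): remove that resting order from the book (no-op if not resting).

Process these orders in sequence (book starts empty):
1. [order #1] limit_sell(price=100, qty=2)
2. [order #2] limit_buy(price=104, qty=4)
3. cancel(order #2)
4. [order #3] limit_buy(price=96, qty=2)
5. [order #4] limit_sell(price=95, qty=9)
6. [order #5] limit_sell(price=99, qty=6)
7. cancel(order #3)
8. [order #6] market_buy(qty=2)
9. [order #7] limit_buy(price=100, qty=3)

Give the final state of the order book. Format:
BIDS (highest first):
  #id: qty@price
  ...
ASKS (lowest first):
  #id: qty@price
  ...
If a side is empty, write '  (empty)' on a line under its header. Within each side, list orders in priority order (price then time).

Answer: BIDS (highest first):
  (empty)
ASKS (lowest first):
  #4: 2@95
  #5: 6@99

Derivation:
After op 1 [order #1] limit_sell(price=100, qty=2): fills=none; bids=[-] asks=[#1:2@100]
After op 2 [order #2] limit_buy(price=104, qty=4): fills=#2x#1:2@100; bids=[#2:2@104] asks=[-]
After op 3 cancel(order #2): fills=none; bids=[-] asks=[-]
After op 4 [order #3] limit_buy(price=96, qty=2): fills=none; bids=[#3:2@96] asks=[-]
After op 5 [order #4] limit_sell(price=95, qty=9): fills=#3x#4:2@96; bids=[-] asks=[#4:7@95]
After op 6 [order #5] limit_sell(price=99, qty=6): fills=none; bids=[-] asks=[#4:7@95 #5:6@99]
After op 7 cancel(order #3): fills=none; bids=[-] asks=[#4:7@95 #5:6@99]
After op 8 [order #6] market_buy(qty=2): fills=#6x#4:2@95; bids=[-] asks=[#4:5@95 #5:6@99]
After op 9 [order #7] limit_buy(price=100, qty=3): fills=#7x#4:3@95; bids=[-] asks=[#4:2@95 #5:6@99]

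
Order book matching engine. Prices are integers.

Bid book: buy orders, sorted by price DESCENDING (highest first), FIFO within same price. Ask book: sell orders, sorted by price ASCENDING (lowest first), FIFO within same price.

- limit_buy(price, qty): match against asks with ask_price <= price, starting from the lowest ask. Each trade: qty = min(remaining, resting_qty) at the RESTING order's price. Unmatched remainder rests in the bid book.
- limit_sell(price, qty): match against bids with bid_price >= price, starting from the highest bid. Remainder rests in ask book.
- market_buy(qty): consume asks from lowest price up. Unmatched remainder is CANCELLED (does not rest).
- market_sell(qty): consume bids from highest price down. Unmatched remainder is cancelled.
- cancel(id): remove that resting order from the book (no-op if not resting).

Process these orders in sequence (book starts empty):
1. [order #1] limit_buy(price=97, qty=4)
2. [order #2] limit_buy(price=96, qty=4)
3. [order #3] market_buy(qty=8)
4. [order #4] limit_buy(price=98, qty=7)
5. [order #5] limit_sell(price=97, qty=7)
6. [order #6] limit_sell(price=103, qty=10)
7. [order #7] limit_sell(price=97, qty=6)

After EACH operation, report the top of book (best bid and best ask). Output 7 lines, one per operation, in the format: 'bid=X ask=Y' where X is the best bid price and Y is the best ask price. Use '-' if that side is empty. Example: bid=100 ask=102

Answer: bid=97 ask=-
bid=97 ask=-
bid=97 ask=-
bid=98 ask=-
bid=97 ask=-
bid=97 ask=103
bid=96 ask=97

Derivation:
After op 1 [order #1] limit_buy(price=97, qty=4): fills=none; bids=[#1:4@97] asks=[-]
After op 2 [order #2] limit_buy(price=96, qty=4): fills=none; bids=[#1:4@97 #2:4@96] asks=[-]
After op 3 [order #3] market_buy(qty=8): fills=none; bids=[#1:4@97 #2:4@96] asks=[-]
After op 4 [order #4] limit_buy(price=98, qty=7): fills=none; bids=[#4:7@98 #1:4@97 #2:4@96] asks=[-]
After op 5 [order #5] limit_sell(price=97, qty=7): fills=#4x#5:7@98; bids=[#1:4@97 #2:4@96] asks=[-]
After op 6 [order #6] limit_sell(price=103, qty=10): fills=none; bids=[#1:4@97 #2:4@96] asks=[#6:10@103]
After op 7 [order #7] limit_sell(price=97, qty=6): fills=#1x#7:4@97; bids=[#2:4@96] asks=[#7:2@97 #6:10@103]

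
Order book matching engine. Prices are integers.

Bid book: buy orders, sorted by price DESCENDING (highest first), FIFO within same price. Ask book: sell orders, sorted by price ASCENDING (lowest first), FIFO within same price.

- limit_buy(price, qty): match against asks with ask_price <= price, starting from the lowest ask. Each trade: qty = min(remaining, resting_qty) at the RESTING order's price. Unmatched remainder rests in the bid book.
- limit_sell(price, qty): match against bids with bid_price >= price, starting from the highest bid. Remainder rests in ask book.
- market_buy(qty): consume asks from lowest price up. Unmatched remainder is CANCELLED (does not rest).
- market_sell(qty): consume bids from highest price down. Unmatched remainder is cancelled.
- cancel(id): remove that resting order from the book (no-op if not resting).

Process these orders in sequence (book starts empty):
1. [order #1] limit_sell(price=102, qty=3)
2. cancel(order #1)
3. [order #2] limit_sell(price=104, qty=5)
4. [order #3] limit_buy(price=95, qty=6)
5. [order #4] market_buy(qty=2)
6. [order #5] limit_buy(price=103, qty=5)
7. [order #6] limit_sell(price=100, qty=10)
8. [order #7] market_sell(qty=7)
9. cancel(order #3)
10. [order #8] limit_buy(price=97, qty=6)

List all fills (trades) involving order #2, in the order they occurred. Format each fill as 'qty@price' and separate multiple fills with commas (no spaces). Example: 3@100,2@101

After op 1 [order #1] limit_sell(price=102, qty=3): fills=none; bids=[-] asks=[#1:3@102]
After op 2 cancel(order #1): fills=none; bids=[-] asks=[-]
After op 3 [order #2] limit_sell(price=104, qty=5): fills=none; bids=[-] asks=[#2:5@104]
After op 4 [order #3] limit_buy(price=95, qty=6): fills=none; bids=[#3:6@95] asks=[#2:5@104]
After op 5 [order #4] market_buy(qty=2): fills=#4x#2:2@104; bids=[#3:6@95] asks=[#2:3@104]
After op 6 [order #5] limit_buy(price=103, qty=5): fills=none; bids=[#5:5@103 #3:6@95] asks=[#2:3@104]
After op 7 [order #6] limit_sell(price=100, qty=10): fills=#5x#6:5@103; bids=[#3:6@95] asks=[#6:5@100 #2:3@104]
After op 8 [order #7] market_sell(qty=7): fills=#3x#7:6@95; bids=[-] asks=[#6:5@100 #2:3@104]
After op 9 cancel(order #3): fills=none; bids=[-] asks=[#6:5@100 #2:3@104]
After op 10 [order #8] limit_buy(price=97, qty=6): fills=none; bids=[#8:6@97] asks=[#6:5@100 #2:3@104]

Answer: 2@104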